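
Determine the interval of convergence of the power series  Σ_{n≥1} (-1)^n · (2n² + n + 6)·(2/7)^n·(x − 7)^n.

The ratio of consecutive coefficients is [(2(n+1)² + (n+1) + 6)/(2n² + n + 6)] · 2/7 → 2/7.
Hence the series converges for |x − 7| < 1/(2/7) = 7/2, so the radius of convergence is 7/2.
When x = 21/2, the terms do not tend to 0, so the series diverges.
At x = 7/2: the n-th term does not approach 0; divergence by the term test.

(7/2, 21/2)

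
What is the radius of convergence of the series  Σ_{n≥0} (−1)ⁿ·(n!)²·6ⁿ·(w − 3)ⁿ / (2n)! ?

R = 2/3

Ratio test: |a_{n+1}/a_n| = (n+1)²/[(2n+1)·(2n+2)] · 6 → 3/2 as n → ∞.
Convergence for |w − 3| · 3/2 < 1, i.e. |w − 3| < 2/3. So R = 2/3.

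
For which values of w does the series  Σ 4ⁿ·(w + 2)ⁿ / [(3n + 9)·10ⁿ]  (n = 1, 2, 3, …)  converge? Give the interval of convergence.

Ratio test: |a_{n+1}/a_n| = [(3n + 9)/(3(n+1) + 9)] · 4/10 → 2/5 as n → ∞.
Thus R = 1/(2/5) = 5/2.
When w = 1/2, the terms are asymptotic to a nonzero constant times 1/n, so the series diverges by limit comparison with Σ 1/n.
At w = -9/2: convergence follows from the alternating series test (terms decrease monotonically to 0).

[-9/2, 1/2)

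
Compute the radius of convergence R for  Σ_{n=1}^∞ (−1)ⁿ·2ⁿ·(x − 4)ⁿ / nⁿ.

R = ∞

By the Cauchy root test, |a_n|^(1/n) = 2/n → 0.
The limit is 0 for every x, so R = ∞.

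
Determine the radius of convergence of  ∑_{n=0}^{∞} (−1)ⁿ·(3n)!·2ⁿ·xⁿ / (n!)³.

R = 1/54

The ratio of consecutive coefficients is (3n+1)·(3n+2)·(3n+3)/(n+1)³ · 2 → 54.
The series converges when 54 · |x| < 1, giving R = 1/54.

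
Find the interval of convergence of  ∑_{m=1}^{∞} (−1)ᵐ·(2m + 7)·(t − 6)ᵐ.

By the ratio test, |a_{m+1}/a_m| = (2(m+1) + 7)/(2m + 7) → 1.
So the series converges when |t − 6| < 1 and diverges when |t − 6| > 1; R = 1.
Endpoint t = 7: the terms do not tend to 0, so the series diverges.
At t = 5: the m-th term does not approach 0; divergence by the term test.

(5, 7)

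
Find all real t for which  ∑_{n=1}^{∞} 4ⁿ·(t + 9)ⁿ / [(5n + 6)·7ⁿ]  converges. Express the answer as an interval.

[-43/4, -29/4)

The ratio of consecutive coefficients is [(5n + 6)/(5(n+1) + 6)] · 4/7 → 4/7.
Thus R = 1/(4/7) = 7/4.
Check t = -29/4: the terms are asymptotic to a nonzero constant times 1/n, so the series diverges by limit comparison with Σ 1/n.
When t = -43/4, an alternating series whose terms decrease to 0 in absolute value, so it converges by the Leibniz criterion.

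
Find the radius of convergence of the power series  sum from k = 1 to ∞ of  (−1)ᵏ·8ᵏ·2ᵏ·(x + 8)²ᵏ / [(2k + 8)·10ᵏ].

R = √10/4

By the ratio test, |a_{k+1}/a_k| = [(2k + 8)/(2(k+1) + 8)] · 8·2/10 → 8/5.
Since the exponent of (x + 8) increases by 2 each term, convergence requires |x + 8|² < 5/8, hence R = √10/4.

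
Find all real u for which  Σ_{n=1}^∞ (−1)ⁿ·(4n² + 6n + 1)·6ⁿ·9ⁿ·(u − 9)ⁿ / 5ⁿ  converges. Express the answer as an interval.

(481/54, 491/54)

Apply the ratio test: |a_{n+1}| / |a_n| = [(4(n+1)² + 6(n+1) + 1)/(4n² + 6n + 1)] · 6·9/5, which tends to 54/5 as n → ∞.
The series converges when 54/5 · |u − 9| < 1, giving R = 5/54.
Endpoint u = 491/54: the n-th term does not approach 0; divergence by the term test.
When u = 481/54, the terms do not tend to 0, so the series diverges.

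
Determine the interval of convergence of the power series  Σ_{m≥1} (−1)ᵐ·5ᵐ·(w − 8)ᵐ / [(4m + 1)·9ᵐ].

(31/5, 49/5]

By the ratio test, |a_{m+1}/a_m| = [(4m + 1)/(4(m+1) + 1)] · 5/9 → 5/9.
Convergence for |w − 8| · 5/9 < 1, i.e. |w − 8| < 9/5. So R = 9/5.
Endpoint w = 49/5: convergence follows from the alternating series test (terms decrease monotonically to 0).
At w = 31/5: the terms behave like c/m; limit comparison with the harmonic series gives divergence.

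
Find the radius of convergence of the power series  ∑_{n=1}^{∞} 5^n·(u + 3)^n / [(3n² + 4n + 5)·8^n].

Apply the ratio test: |a_{n+1}| / |a_n| = [(3n² + 4n + 5)/(3(n+1)² + 4(n+1) + 5)] · 5/8, which tends to 5/8 as n → ∞.
Hence the series converges for |u + 3| < 1/(5/8) = 8/5, so the radius of convergence is 8/5.

R = 8/5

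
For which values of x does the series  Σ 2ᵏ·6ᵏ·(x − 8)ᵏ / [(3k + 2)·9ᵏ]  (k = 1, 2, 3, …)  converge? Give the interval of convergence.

Apply the ratio test: |a_{k+1}| / |a_k| = [(3k + 2)/(3(k+1) + 2)] · 2·6/9, which tends to 4/3 as k → ∞.
Convergence for |x − 8| · 4/3 < 1, i.e. |x − 8| < 3/4. So R = 3/4.
When x = 35/4, the terms behave like c/k; limit comparison with the harmonic series gives divergence.
When x = 29/4, an alternating series whose terms decrease to 0 in absolute value, so it converges by the Leibniz criterion.

[29/4, 35/4)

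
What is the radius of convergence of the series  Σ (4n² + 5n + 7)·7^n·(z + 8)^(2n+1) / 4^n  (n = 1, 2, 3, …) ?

Apply the ratio test: |a_{n+1}| / |a_n| = [(4(n+1)² + 5(n+1) + 7)/(4n² + 5n + 7)] · 7/4, which tends to 7/4 as n → ∞.
Since the exponent of (z + 8) increases by 2 each term, convergence requires |z + 8|² < 4/7, hence R = 2√7/7.

R = 2√7/7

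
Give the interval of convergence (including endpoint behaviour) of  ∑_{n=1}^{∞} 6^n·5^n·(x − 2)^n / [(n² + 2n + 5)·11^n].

[49/30, 71/30]

Apply the ratio test: |a_{n+1}| / |a_n| = [(n² + 2n + 5)/((n+1)² + 2(n+1) + 5)] · 6·5/11, which tends to 30/11 as n → ∞.
Thus R = 1/(30/11) = 11/30.
When x = 71/30, the terms are on the order of 1/n², so the series converges absolutely by comparison with the p-series (p = 2 > 1).
At x = 49/30: absolute convergence follows by limit comparison with Σ 1/n².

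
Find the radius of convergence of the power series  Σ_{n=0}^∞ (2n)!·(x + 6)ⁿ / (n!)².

Apply the ratio test: |a_{n+1}| / |a_n| = (2n+1)·(2n+2)/(n+1)², which tends to 4 as n → ∞.
Thus R = 1/(4) = 1/4.

R = 1/4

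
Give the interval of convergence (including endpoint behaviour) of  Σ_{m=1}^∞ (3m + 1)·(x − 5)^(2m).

(4, 6)

Ratio test: |a_{m+1}/a_m| = (3(m+1) + 1)/(3m + 1) → 1 as m → ∞.
Since the exponent of (x − 5) increases by 2 each term, convergence requires |x − 5|² < 1, hence R = 1.
At x = 6: the m-th term does not approach 0; divergence by the term test.
Endpoint x = 4: the terms do not tend to 0, so the series diverges.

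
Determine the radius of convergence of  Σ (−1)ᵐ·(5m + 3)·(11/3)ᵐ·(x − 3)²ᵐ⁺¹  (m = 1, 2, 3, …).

R = √33/11

Apply the ratio test: |a_{m+1}| / |a_m| = [(5(m+1) + 3)/(5m + 3)] · 11/3, which tends to 11/3 as m → ∞.
Successive powers of (x − 3) differ by 2, so the series converges when |x − 3|² · 11/3 < 1, i.e. |x − 3| < √(3/11). So R = √33/11.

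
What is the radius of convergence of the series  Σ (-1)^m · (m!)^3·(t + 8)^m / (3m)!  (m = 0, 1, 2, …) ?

By the ratio test, |a_{m+1}/a_m| = (m+1)³/[(3m+1)·(3m+2)·(3m+3)] → 1/27.
Thus R = 1/(1/27) = 27.

R = 27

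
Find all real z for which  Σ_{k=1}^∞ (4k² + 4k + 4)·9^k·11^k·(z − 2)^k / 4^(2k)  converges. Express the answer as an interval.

The ratio of consecutive coefficients is [(4(k+1)² + 4(k+1) + 4)/(4k² + 4k + 4)] · 9·11/16 → 99/16.
Thus R = 1/(99/16) = 16/99.
At z = 214/99: the k-th term does not approach 0; divergence by the term test.
Check z = 182/99: the k-th term does not approach 0; divergence by the term test.

(182/99, 214/99)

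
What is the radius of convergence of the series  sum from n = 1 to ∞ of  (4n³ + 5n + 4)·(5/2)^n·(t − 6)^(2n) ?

R = √10/5

By the ratio test, |a_{n+1}/a_n| = [(4(n+1)³ + 5(n+1) + 4)/(4n³ + 5n + 4)] · 5/2 → 5/2.
Writing y = (t − 6)², the series in y has radius 2/5, so |t − 6| < √(2/5) and R = √10/5.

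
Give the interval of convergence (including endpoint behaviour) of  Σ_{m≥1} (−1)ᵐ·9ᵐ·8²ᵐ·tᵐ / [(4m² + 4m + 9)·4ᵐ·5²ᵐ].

The ratio of consecutive coefficients is [(4m² + 4m + 9)/(4(m+1)² + 4(m+1) + 9)] · 9·64/(4·25) → 144/25.
Thus R = 1/(144/25) = 25/144.
At t = 25/144: absolute convergence follows by limit comparison with Σ 1/m².
Check t = -25/144: the terms are on the order of 1/m², so the series converges absolutely by comparison with the p-series (p = 2 > 1).

[-25/144, 25/144]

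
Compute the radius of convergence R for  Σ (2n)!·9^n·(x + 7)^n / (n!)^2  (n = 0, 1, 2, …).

Ratio test: |a_{n+1}/a_n| = (2n+1)·(2n+2)/(n+1)² · 9 → 36 as n → ∞.
Thus R = 1/(36) = 1/36.

R = 1/36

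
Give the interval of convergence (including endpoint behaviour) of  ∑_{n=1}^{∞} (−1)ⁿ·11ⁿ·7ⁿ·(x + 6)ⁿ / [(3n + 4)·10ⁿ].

The ratio of consecutive coefficients is [(3n + 4)/(3(n+1) + 4)] · 11·7/10 → 77/10.
Thus R = 1/(77/10) = 10/77.
At x = -452/77: the terms alternate in sign and decrease monotonically to 0 in absolute value (size ~ c/n), so the alternating series test gives convergence.
Check x = -472/77: comparison with the harmonic series Σ 1/n shows the series diverges.

(-472/77, -452/77]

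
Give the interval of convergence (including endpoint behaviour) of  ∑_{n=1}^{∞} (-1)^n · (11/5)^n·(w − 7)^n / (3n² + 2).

[72/11, 82/11]

The ratio of consecutive coefficients is [(3n² + 2)/(3(n+1)² + 2)] · 11/5 → 11/5.
Hence the series converges for |w − 7| < 1/(11/5) = 5/11, so the radius of convergence is 5/11.
When w = 82/11, the series is dominated by a constant times Σ 1/n², which converges (p = 2 > 1).
Endpoint w = 72/11: the series is dominated by a constant times Σ 1/n², which converges (p = 2 > 1).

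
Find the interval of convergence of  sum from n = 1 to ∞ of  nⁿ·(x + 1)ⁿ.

{-1}

Applying the root test, |a_n|^(1/n) = n → ∞.
Since the n-th root of |a_n| is unbounded, the series converges only at x = -1; R = 0.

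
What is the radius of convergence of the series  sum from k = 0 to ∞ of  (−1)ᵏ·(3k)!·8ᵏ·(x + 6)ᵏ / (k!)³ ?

R = 1/216

The ratio of consecutive coefficients is (3k+1)·(3k+2)·(3k+3)/(k+1)³ · 8 → 216.
Thus R = 1/(216) = 1/216.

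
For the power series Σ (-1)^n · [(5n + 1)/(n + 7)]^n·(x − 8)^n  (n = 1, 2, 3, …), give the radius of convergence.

R = 1/5

Applying the root test, |a_n|^(1/n) = (5n + 1)/(n + 7) → 5.
Convergence for |x − 8| · 5 < 1, i.e. |x − 8| < 1/5. So R = 1/5.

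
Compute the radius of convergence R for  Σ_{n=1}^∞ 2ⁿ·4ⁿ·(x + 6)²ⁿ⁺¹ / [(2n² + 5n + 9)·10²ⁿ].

Ratio test: |a_{n+1}/a_n| = [(2n² + 5n + 9)/(2(n+1)² + 5(n+1) + 9)] · 2·4/100 → 2/25 as n → ∞.
Successive powers of (x + 6) differ by 2, so the series converges when |x + 6|² · 2/25 < 1, i.e. |x + 6| < √(25/2). So R = 5√2/2.

R = 5√2/2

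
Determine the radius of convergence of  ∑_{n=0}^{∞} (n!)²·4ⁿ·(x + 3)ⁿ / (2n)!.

Apply the ratio test: |a_{n+1}| / |a_n| = (n+1)²/[(2n+1)·(2n+2)] · 4, which tends to 1 as n → ∞.
Convergence for |x + 3| < 1, so R = 1.

R = 1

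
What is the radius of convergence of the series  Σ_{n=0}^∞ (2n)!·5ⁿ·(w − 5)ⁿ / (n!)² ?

Apply the ratio test: |a_{n+1}| / |a_n| = (2n+1)·(2n+2)/(n+1)² · 5, which tends to 20 as n → ∞.
Thus R = 1/(20) = 1/20.

R = 1/20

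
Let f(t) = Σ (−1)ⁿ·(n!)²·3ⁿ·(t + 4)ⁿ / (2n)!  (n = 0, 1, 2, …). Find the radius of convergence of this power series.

The ratio of consecutive coefficients is (n+1)²/[(2n+1)·(2n+2)] · 3 → 3/4.
Hence the series converges for |t + 4| < 1/(3/4) = 4/3, so the radius of convergence is 4/3.

R = 4/3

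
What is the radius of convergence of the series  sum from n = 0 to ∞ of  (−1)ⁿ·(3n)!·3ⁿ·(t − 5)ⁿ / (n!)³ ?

By the ratio test, |a_{n+1}/a_n| = (3n+1)·(3n+2)·(3n+3)/(n+1)³ · 3 → 81.
Thus R = 1/(81) = 1/81.

R = 1/81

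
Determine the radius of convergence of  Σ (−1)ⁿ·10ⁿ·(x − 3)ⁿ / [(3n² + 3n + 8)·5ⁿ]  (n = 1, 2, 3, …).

Ratio test: |a_{n+1}/a_n| = [(3n² + 3n + 8)/(3(n+1)² + 3(n+1) + 8)] · 10/5 → 2 as n → ∞.
Thus R = 1/(2) = 1/2.

R = 1/2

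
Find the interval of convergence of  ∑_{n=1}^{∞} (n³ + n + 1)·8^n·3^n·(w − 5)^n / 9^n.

(37/8, 43/8)

Apply the ratio test: |a_{n+1}| / |a_n| = [((n+1)³ + (n+1) + 1)/(n³ + n + 1)] · 8·3/9, which tends to 8/3 as n → ∞.
Convergence for |w − 5| · 8/3 < 1, i.e. |w − 5| < 3/8. So R = 3/8.
At w = 43/8: the n-th term does not approach 0; divergence by the term test.
At w = 37/8: the terms do not tend to 0, so the series diverges.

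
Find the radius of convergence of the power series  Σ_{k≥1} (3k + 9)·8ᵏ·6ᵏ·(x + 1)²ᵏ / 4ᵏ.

R = √3/6

The ratio of consecutive coefficients is [(3(k+1) + 9)/(3k + 9)] · 8·6/4 → 12.
Writing y = (x + 1)², the series in y has radius 1/12, so |x + 1| < √(1/12) and R = √3/6.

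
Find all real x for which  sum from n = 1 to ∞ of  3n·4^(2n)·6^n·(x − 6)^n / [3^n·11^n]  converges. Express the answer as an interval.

(181/32, 203/32)

Apply the ratio test: |a_{n+1}| / |a_n| = [3(n+1)/3n] · 16·6/(3·11), which tends to 32/11 as n → ∞.
Hence the series converges for |x − 6| < 1/(32/11) = 11/32, so the radius of convergence is 11/32.
Check x = 203/32: the n-th term does not approach 0; divergence by the term test.
At x = 181/32: the n-th term does not approach 0; divergence by the term test.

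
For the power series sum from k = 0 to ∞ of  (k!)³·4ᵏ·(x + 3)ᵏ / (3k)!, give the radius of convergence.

By the ratio test, |a_{k+1}/a_k| = (k+1)³/[(3k+1)·(3k+2)·(3k+3)] · 4 → 4/27.
Hence the series converges for |x + 3| < 1/(4/27) = 27/4, so the radius of convergence is 27/4.

R = 27/4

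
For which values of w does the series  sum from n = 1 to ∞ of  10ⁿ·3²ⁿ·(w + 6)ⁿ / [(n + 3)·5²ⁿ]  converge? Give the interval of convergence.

[-113/18, -103/18)

The ratio of consecutive coefficients is [(n + 3)/((n+1) + 3)] · 10·9/25 → 18/5.
The series converges when 18/5 · |w + 6| < 1, giving R = 5/18.
Endpoint w = -103/18: the terms behave like c/n; limit comparison with the harmonic series gives divergence.
Endpoint w = -113/18: the terms alternate in sign and decrease monotonically to 0 in absolute value (size ~ c/n), so the alternating series test gives convergence.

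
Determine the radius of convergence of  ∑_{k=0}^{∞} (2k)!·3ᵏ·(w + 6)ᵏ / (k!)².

The ratio of consecutive coefficients is (2k+1)·(2k+2)/(k+1)² · 3 → 12.
Thus R = 1/(12) = 1/12.

R = 1/12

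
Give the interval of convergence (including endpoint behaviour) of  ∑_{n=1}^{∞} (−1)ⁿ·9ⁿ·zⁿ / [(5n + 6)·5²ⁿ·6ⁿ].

(-50/3, 50/3]

Ratio test: |a_{n+1}/a_n| = [(5n + 6)/(5(n+1) + 6)] · 9/(25·6) → 3/50 as n → ∞.
Hence the series converges for |z| < 1/(3/50) = 50/3, so the radius of convergence is 50/3.
Check z = 50/3: the terms alternate in sign and decrease monotonically to 0 in absolute value (size ~ c/n), so the alternating series test gives convergence.
Endpoint z = -50/3: the terms are asymptotic to a nonzero constant times 1/n, so the series diverges by limit comparison with Σ 1/n.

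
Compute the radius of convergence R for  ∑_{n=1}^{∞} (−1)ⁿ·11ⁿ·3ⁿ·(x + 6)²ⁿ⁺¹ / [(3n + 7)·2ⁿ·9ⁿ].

Apply the ratio test: |a_{n+1}| / |a_n| = [(3n + 7)/(3(n+1) + 7)] · 11·3/(2·9), which tends to 11/6 as n → ∞.
Since the exponent of (x + 6) increases by 2 each term, convergence requires |x + 6|² < 6/11, hence R = √66/11.

R = √66/11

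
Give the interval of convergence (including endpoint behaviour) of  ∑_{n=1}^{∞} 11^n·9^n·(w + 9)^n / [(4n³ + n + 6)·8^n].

By the ratio test, |a_{n+1}/a_n| = [(4n³ + n + 6)/(4(n+1)³ + (n+1) + 6)] · 11·9/8 → 99/8.
The series converges when 99/8 · |w + 9| < 1, giving R = 8/99.
When w = -883/99, the series is dominated by a constant times Σ 1/n³, which converges (p = 3 > 1).
When w = -899/99, the series is dominated by a constant times Σ 1/n³, which converges (p = 3 > 1).

[-899/99, -883/99]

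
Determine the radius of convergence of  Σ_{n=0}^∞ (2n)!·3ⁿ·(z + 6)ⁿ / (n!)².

R = 1/12

The ratio of consecutive coefficients is (2n+1)·(2n+2)/(n+1)² · 3 → 12.
The series converges when 12 · |z + 6| < 1, giving R = 1/12.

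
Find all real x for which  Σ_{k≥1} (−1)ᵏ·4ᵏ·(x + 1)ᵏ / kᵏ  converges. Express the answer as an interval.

Root test: |a_k|^(1/k) = 4/k → 0.
The limit is 0 for every x, so R = ∞.

(−∞, ∞)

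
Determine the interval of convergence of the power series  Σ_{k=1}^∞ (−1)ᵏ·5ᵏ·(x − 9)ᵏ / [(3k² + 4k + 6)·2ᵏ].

[43/5, 47/5]

Ratio test: |a_{k+1}/a_k| = [(3k² + 4k + 6)/(3(k+1)² + 4(k+1) + 6)] · 5/2 → 5/2 as k → ∞.
Convergence for |x − 9| · 5/2 < 1, i.e. |x − 9| < 2/5. So R = 2/5.
Endpoint x = 47/5: the terms are on the order of 1/k², so the series converges absolutely by comparison with the p-series (p = 2 > 1).
Endpoint x = 43/5: absolute convergence follows by limit comparison with Σ 1/k².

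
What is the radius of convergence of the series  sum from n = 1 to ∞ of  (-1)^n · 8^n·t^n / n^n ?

R = ∞

Root test: |a_n|^(1/n) = 8/n → 0.
Since the n-th root of |a_n| tends to 0, the series converges for all real t; R = ∞.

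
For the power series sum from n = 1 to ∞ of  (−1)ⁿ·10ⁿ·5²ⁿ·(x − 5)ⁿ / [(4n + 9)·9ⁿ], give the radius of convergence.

By the ratio test, |a_{n+1}/a_n| = [(4n + 9)/(4(n+1) + 9)] · 10·25/9 → 250/9.
Thus R = 1/(250/9) = 9/250.

R = 9/250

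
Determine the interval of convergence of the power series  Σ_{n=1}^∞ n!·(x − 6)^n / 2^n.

By the ratio test, |a_{n+1}/a_n| = (n+1) · 1/2 → ∞.
The ratio grows without bound, so the series diverges whenever (x − 6) ≠ 0; it converges only at x = 6. R = 0.

{6}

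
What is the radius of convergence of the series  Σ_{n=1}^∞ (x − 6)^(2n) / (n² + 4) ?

R = 1

By the ratio test, |a_{n+1}/a_n| = (n² + 4)/((n+1)² + 4) → 1.
Successive powers of (x − 6) differ by 2, so the series converges when |x − 6|² · 1 < 1, i.e. |x − 6| < √(1) = 1. So R = 1.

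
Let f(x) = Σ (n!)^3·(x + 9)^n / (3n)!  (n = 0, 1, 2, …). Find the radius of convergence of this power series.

The ratio of consecutive coefficients is (n+1)³/[(3n+1)·(3n+2)·(3n+3)] → 1/27.
Convergence for |x + 9| · 1/27 < 1, i.e. |x + 9| < 27. So R = 27.

R = 27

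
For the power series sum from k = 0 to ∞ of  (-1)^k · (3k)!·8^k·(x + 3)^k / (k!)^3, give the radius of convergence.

The ratio of consecutive coefficients is (3k+1)·(3k+2)·(3k+3)/(k+1)³ · 8 → 216.
Convergence for |x + 3| · 216 < 1, i.e. |x + 3| < 1/216. So R = 1/216.

R = 1/216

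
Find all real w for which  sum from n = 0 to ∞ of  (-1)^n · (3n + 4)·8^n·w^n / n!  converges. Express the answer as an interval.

(−∞, ∞)

Ratio test: |a_{n+1}/a_n| = (3(n+1) + 4)/(3n + 4) · 8 · 1/(n+1) → 0 as n → ∞.
The ratio tends to 0 regardless of w, hence R = ∞.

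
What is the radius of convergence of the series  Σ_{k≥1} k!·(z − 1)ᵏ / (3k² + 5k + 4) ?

By the ratio test, |a_{k+1}/a_k| = (k+1) · (3k² + 5k + 4)/(3(k+1)² + 5(k+1) + 4) → ∞.
The ratio grows without bound, so the series diverges whenever (z − 1) ≠ 0; it converges only at z = 1. R = 0.

R = 0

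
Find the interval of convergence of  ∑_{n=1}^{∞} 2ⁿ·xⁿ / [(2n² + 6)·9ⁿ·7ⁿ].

By the ratio test, |a_{n+1}/a_n| = [(2n² + 6)/(2(n+1)² + 6)] · 2/(9·7) → 2/63.
The series converges when 2/63 · |x| < 1, giving R = 63/2.
Endpoint x = 63/2: the series is dominated by a constant times Σ 1/n², which converges (p = 2 > 1).
Check x = -63/2: the series is dominated by a constant times Σ 1/n², which converges (p = 2 > 1).

[-63/2, 63/2]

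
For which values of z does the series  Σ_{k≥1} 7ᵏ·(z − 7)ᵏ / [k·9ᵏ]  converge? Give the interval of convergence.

Ratio test: |a_{k+1}/a_k| = [k/(k+1)] · 7/9 → 7/9 as k → ∞.
The series converges when 7/9 · |z − 7| < 1, giving R = 9/7.
Check z = 58/7: the terms are asymptotic to a nonzero constant times 1/k, so the series diverges by limit comparison with Σ 1/k.
Check z = 40/7: convergence follows from the alternating series test (terms decrease monotonically to 0).

[40/7, 58/7)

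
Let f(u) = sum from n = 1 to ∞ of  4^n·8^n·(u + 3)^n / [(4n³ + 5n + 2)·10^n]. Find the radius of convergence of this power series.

R = 5/16

Ratio test: |a_{n+1}/a_n| = [(4n³ + 5n + 2)/(4(n+1)³ + 5(n+1) + 2)] · 4·8/10 → 16/5 as n → ∞.
Convergence for |u + 3| · 16/5 < 1, i.e. |u + 3| < 5/16. So R = 5/16.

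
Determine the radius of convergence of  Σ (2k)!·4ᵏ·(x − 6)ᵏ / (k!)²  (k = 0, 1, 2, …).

By the ratio test, |a_{k+1}/a_k| = (2k+1)·(2k+2)/(k+1)² · 4 → 16.
Thus R = 1/(16) = 1/16.

R = 1/16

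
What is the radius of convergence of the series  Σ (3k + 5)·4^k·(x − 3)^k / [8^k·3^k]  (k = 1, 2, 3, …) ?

R = 6

Apply the ratio test: |a_{k+1}| / |a_k| = [(3(k+1) + 5)/(3k + 5)] · 4/(8·3), which tends to 1/6 as k → ∞.
Thus R = 1/(1/6) = 6.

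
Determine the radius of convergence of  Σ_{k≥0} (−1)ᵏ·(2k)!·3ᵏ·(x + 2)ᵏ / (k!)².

R = 1/12

By the ratio test, |a_{k+1}/a_k| = (2k+1)·(2k+2)/(k+1)² · 3 → 12.
Convergence for |x + 2| · 12 < 1, i.e. |x + 2| < 1/12. So R = 1/12.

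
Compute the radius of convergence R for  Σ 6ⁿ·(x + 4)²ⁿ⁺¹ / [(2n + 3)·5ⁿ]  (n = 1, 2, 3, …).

The ratio of consecutive coefficients is [(2n + 3)/(2(n+1) + 3)] · 6/5 → 6/5.
Writing y = (x + 4)², the series in y has radius 5/6, so |x + 4| < √(5/6) and R = √30/6.

R = √30/6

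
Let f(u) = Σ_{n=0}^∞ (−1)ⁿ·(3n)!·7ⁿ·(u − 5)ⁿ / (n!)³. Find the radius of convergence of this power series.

By the ratio test, |a_{n+1}/a_n| = (3n+1)·(3n+2)·(3n+3)/(n+1)³ · 7 → 189.
Hence the series converges for |u − 5| < 1/(189) = 1/189, so the radius of convergence is 1/189.

R = 1/189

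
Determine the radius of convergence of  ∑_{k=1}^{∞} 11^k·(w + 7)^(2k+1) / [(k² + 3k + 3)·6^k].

R = √66/11

The ratio of consecutive coefficients is [(k² + 3k + 3)/((k+1)² + 3(k+1) + 3)] · 11/6 → 11/6.
Successive powers of (w + 7) differ by 2, so the series converges when |w + 7|² · 11/6 < 1, i.e. |w + 7| < √(6/11). So R = √66/11.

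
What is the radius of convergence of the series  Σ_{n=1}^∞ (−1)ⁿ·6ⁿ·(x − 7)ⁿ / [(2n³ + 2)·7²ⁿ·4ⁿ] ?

R = 98/3

Apply the ratio test: |a_{n+1}| / |a_n| = [(2n³ + 2)/(2(n+1)³ + 2)] · 6/(49·4), which tends to 3/98 as n → ∞.
Convergence for |x − 7| · 3/98 < 1, i.e. |x − 7| < 98/3. So R = 98/3.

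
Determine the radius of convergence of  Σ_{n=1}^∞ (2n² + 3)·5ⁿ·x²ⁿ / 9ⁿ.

R = 3√5/5

Apply the ratio test: |a_{n+1}| / |a_n| = [(2(n+1)² + 3)/(2n² + 3)] · 5/9, which tends to 5/9 as n → ∞.
Since the exponent of x increases by 2 each term, convergence requires |x|² < 9/5, hence R = 3√5/5.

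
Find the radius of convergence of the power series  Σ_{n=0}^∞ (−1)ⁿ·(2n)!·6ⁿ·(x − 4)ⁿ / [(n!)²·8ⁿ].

R = 1/3

Ratio test: |a_{n+1}/a_n| = (2n+1)·(2n+2)/(n+1)² · 6/8 → 3 as n → ∞.
Thus R = 1/(3) = 1/3.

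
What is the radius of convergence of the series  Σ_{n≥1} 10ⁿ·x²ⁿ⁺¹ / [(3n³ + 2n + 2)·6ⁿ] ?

The ratio of consecutive coefficients is [(3n³ + 2n + 2)/(3(n+1)³ + 2(n+1) + 2)] · 10/6 → 5/3.
Writing y = x², the series in y has radius 3/5, so |x| < √(3/5) and R = √15/5.

R = √15/5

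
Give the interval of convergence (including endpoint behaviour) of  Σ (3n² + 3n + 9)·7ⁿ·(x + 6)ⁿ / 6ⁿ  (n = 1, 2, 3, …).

(-48/7, -36/7)

Apply the ratio test: |a_{n+1}| / |a_n| = [(3(n+1)² + 3(n+1) + 9)/(3n² + 3n + 9)] · 7/6, which tends to 7/6 as n → ∞.
Hence the series converges for |x + 6| < 1/(7/6) = 6/7, so the radius of convergence is 6/7.
Endpoint x = -36/7: the terms do not tend to 0, so the series diverges.
At x = -48/7: the terms do not tend to 0, so the series diverges.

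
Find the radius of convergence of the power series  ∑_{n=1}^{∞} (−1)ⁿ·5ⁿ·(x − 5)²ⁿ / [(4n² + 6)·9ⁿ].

By the ratio test, |a_{n+1}/a_n| = [(4n² + 6)/(4(n+1)² + 6)] · 5/9 → 5/9.
Successive powers of (x − 5) differ by 2, so the series converges when |x − 5|² · 5/9 < 1, i.e. |x − 5| < √(9/5). So R = 3√5/5.

R = 3√5/5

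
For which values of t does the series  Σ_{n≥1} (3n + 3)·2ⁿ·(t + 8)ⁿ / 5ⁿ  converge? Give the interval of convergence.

(-21/2, -11/2)

Apply the ratio test: |a_{n+1}| / |a_n| = [(3(n+1) + 3)/(3n + 3)] · 2/5, which tends to 2/5 as n → ∞.
Convergence for |t + 8| · 2/5 < 1, i.e. |t + 8| < 5/2. So R = 5/2.
Check t = -11/2: the terms do not tend to 0, so the series diverges.
At t = -21/2: the terms have absolute value of order n, which does not tend to 0, so the series diverges by the divergence test.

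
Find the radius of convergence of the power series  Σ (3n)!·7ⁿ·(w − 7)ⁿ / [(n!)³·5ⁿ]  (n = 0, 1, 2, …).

R = 5/189

Ratio test: |a_{n+1}/a_n| = (3n+1)·(3n+2)·(3n+3)/(n+1)³ · 7/5 → 189/5 as n → ∞.
Convergence for |w − 7| · 189/5 < 1, i.e. |w − 7| < 5/189. So R = 5/189.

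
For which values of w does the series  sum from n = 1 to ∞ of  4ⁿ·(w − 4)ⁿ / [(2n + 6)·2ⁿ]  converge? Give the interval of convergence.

Ratio test: |a_{n+1}/a_n| = [(2n + 6)/(2(n+1) + 6)] · 4/2 → 2 as n → ∞.
Hence the series converges for |w − 4| < 1/(2) = 1/2, so the radius of convergence is 1/2.
When w = 9/2, the terms are asymptotic to a nonzero constant times 1/n, so the series diverges by limit comparison with Σ 1/n.
At w = 7/2: the terms alternate in sign and decrease monotonically to 0 in absolute value (size ~ c/n), so the alternating series test gives convergence.

[7/2, 9/2)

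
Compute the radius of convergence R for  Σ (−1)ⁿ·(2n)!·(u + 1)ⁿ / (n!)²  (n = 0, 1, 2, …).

Ratio test: |a_{n+1}/a_n| = (2n+1)·(2n+2)/(n+1)² → 4 as n → ∞.
Thus R = 1/(4) = 1/4.

R = 1/4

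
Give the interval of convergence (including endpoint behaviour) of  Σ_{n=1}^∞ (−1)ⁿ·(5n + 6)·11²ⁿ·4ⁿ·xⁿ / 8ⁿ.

Ratio test: |a_{n+1}/a_n| = [(5(n+1) + 6)/(5n + 6)] · 121·4/8 → 121/2 as n → ∞.
Hence the series converges for |x| < 1/(121/2) = 2/121, so the radius of convergence is 2/121.
At x = 2/121: the n-th term does not approach 0; divergence by the term test.
Endpoint x = -2/121: the n-th term does not approach 0; divergence by the term test.

(-2/121, 2/121)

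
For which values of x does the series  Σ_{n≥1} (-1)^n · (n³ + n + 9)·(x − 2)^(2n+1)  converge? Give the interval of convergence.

Ratio test: |a_{n+1}/a_n| = ((n+1)³ + (n+1) + 9)/(n³ + n + 9) → 1 as n → ∞.
Writing y = (x − 2)², the series in y has radius 1, so |x − 2| < √(1) = 1 and R = 1.
At x = 3: the terms have absolute value of order n³, which does not tend to 0, so the series diverges by the divergence test.
Check x = 1: the terms have absolute value of order n³, which does not tend to 0, so the series diverges by the divergence test.

(1, 3)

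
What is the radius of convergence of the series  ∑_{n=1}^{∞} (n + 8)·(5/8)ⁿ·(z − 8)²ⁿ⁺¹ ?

R = 2√10/5

Apply the ratio test: |a_{n+1}| / |a_n| = [((n+1) + 8)/(n + 8)] · 5/8, which tends to 5/8 as n → ∞.
Since the exponent of (z − 8) increases by 2 each term, convergence requires |z − 8|² < 8/5, hence R = 2√10/5.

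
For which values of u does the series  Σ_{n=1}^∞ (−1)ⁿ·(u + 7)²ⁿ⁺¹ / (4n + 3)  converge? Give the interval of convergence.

The ratio of consecutive coefficients is (4n + 3)/(4(n+1) + 3) → 1.
Successive powers of (u + 7) differ by 2, so the series converges when |u + 7|² · 1 < 1, i.e. |u + 7| < √(1) = 1. So R = 1.
Endpoint u = -6: the terms alternate in sign and decrease monotonically to 0 in absolute value (size ~ c/n), so the alternating series test gives convergence.
Endpoint u = -8: an alternating series whose terms decrease to 0 in absolute value, so it converges by the Leibniz criterion.

[-8, -6]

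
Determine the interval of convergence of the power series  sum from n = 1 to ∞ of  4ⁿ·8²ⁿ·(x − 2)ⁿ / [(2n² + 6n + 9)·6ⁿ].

[253/128, 259/128]

By the ratio test, |a_{n+1}/a_n| = [(2n² + 6n + 9)/(2(n+1)² + 6(n+1) + 9)] · 4·64/6 → 128/3.
The series converges when 128/3 · |x − 2| < 1, giving R = 3/128.
When x = 259/128, the terms are on the order of 1/n², so the series converges absolutely by comparison with the p-series (p = 2 > 1).
Check x = 253/128: absolute convergence follows by limit comparison with Σ 1/n².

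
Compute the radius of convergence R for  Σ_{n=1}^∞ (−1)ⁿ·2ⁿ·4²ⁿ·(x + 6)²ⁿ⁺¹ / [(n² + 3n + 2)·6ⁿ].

R = √3/4

Apply the ratio test: |a_{n+1}| / |a_n| = [(n² + 3n + 2)/((n+1)² + 3(n+1) + 2)] · 2·16/6, which tends to 16/3 as n → ∞.
Since the exponent of (x + 6) increases by 2 each term, convergence requires |x + 6|² < 3/16, hence R = √3/4.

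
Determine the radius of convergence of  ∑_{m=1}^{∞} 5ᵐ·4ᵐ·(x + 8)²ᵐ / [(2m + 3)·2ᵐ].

By the ratio test, |a_{m+1}/a_m| = [(2m + 3)/(2(m+1) + 3)] · 5·4/2 → 10.
Since the exponent of (x + 8) increases by 2 each term, convergence requires |x + 8|² < 1/10, hence R = √10/10.

R = √10/10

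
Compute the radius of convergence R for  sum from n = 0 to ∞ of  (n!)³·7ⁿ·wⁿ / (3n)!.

R = 27/7

By the ratio test, |a_{n+1}/a_n| = (n+1)³/[(3n+1)·(3n+2)·(3n+3)] · 7 → 7/27.
Hence the series converges for |w| < 1/(7/27) = 27/7, so the radius of convergence is 27/7.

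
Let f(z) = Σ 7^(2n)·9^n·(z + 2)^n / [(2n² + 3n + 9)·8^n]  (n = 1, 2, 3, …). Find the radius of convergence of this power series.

R = 8/441

Ratio test: |a_{n+1}/a_n| = [(2n² + 3n + 9)/(2(n+1)² + 3(n+1) + 9)] · 49·9/8 → 441/8 as n → ∞.
The series converges when 441/8 · |z + 2| < 1, giving R = 8/441.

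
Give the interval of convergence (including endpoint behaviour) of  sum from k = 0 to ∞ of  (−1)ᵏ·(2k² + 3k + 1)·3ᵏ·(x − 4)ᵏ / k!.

Apply the ratio test: |a_{k+1}| / |a_k| = (2(k+1)² + 3(k+1) + 1)/(2k² + 3k + 1) · 3 · 1/(k+1), which tends to 0 as k → ∞.
The ratio tends to 0 regardless of x, hence R = ∞.

(−∞, ∞)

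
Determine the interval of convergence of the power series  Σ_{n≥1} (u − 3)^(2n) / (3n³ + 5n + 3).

[2, 4]

Ratio test: |a_{n+1}/a_n| = (3n³ + 5n + 3)/(3(n+1)³ + 5(n+1) + 3) → 1 as n → ∞.
Writing y = (u − 3)², the series in y has radius 1, so |u − 3| < √(1) = 1 and R = 1.
At u = 4: the series is dominated by a constant times Σ 1/n³, which converges (p = 3 > 1).
Endpoint u = 2: the terms are on the order of 1/n³, so the series converges absolutely by comparison with the p-series (p = 3 > 1).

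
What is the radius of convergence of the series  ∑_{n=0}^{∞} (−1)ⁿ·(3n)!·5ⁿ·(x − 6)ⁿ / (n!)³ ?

The ratio of consecutive coefficients is (3n+1)·(3n+2)·(3n+3)/(n+1)³ · 5 → 135.
Hence the series converges for |x − 6| < 1/(135) = 1/135, so the radius of convergence is 1/135.

R = 1/135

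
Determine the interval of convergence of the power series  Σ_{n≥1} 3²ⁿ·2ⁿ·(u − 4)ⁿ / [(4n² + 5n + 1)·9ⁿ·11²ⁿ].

By the ratio test, |a_{n+1}/a_n| = [(4n² + 5n + 1)/(4(n+1)² + 5(n+1) + 1)] · 9·2/(9·121) → 2/121.
Convergence for |u − 4| · 2/121 < 1, i.e. |u − 4| < 121/2. So R = 121/2.
Check u = 129/2: the terms are on the order of 1/n², so the series converges absolutely by comparison with the p-series (p = 2 > 1).
Check u = -113/2: the terms are on the order of 1/n², so the series converges absolutely by comparison with the p-series (p = 2 > 1).

[-113/2, 129/2]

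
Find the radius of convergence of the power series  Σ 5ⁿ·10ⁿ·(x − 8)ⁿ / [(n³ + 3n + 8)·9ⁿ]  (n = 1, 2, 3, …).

R = 9/50

Ratio test: |a_{n+1}/a_n| = [(n³ + 3n + 8)/((n+1)³ + 3(n+1) + 8)] · 5·10/9 → 50/9 as n → ∞.
The series converges when 50/9 · |x − 8| < 1, giving R = 9/50.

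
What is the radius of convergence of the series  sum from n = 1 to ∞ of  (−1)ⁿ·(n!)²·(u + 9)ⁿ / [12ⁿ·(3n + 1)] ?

By the ratio test, |a_{n+1}/a_n| = (n+1)² · 1/12 · (3n + 1)/(3(n+1) + 1) → ∞.
The ratio grows without bound, so the series diverges whenever (u + 9) ≠ 0; it converges only at u = -9. R = 0.

R = 0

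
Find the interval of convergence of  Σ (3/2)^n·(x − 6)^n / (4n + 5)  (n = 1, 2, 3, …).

[16/3, 20/3)

Apply the ratio test: |a_{n+1}| / |a_n| = [(4n + 5)/(4(n+1) + 5)] · 3/2, which tends to 3/2 as n → ∞.
Convergence for |x − 6| · 3/2 < 1, i.e. |x − 6| < 2/3. So R = 2/3.
When x = 20/3, the terms are asymptotic to a nonzero constant times 1/n, so the series diverges by limit comparison with Σ 1/n.
At x = 16/3: an alternating series whose terms decrease to 0 in absolute value, so it converges by the Leibniz criterion.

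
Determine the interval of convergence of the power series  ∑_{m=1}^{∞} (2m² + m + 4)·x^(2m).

The ratio of consecutive coefficients is (2(m+1)² + (m+1) + 4)/(2m² + m + 4) → 1.
Successive powers of x differ by 2, so the series converges when |x|² · 1 < 1, i.e. |x| < √(1) = 1. So R = 1.
At x = 1: the terms do not tend to 0, so the series diverges.
When x = -1, the m-th term does not approach 0; divergence by the term test.

(-1, 1)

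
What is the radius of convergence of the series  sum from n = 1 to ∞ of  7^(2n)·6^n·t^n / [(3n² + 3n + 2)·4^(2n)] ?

Ratio test: |a_{n+1}/a_n| = [(3n² + 3n + 2)/(3(n+1)² + 3(n+1) + 2)] · 49·6/16 → 147/8 as n → ∞.
The series converges when 147/8 · |t| < 1, giving R = 8/147.

R = 8/147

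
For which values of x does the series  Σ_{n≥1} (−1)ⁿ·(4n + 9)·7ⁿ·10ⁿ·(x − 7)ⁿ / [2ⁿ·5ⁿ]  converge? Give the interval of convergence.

The ratio of consecutive coefficients is [(4(n+1) + 9)/(4n + 9)] · 7·10/(2·5) → 7.
The series converges when 7 · |x − 7| < 1, giving R = 1/7.
When x = 50/7, the terms do not tend to 0, so the series diverges.
At x = 48/7: the terms have absolute value of order n, which does not tend to 0, so the series diverges by the divergence test.

(48/7, 50/7)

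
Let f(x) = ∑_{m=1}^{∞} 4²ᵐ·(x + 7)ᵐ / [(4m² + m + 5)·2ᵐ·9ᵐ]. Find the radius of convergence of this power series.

Ratio test: |a_{m+1}/a_m| = [(4m² + m + 5)/(4(m+1)² + (m+1) + 5)] · 16/(2·9) → 8/9 as m → ∞.
Hence the series converges for |x + 7| < 1/(8/9) = 9/8, so the radius of convergence is 9/8.

R = 9/8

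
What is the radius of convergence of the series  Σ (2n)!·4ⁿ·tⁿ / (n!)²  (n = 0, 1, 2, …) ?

R = 1/16

By the ratio test, |a_{n+1}/a_n| = (2n+1)·(2n+2)/(n+1)² · 4 → 16.
Convergence for |t| · 16 < 1, i.e. |t| < 1/16. So R = 1/16.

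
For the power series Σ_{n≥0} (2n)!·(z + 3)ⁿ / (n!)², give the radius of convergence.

R = 1/4

Ratio test: |a_{n+1}/a_n| = (2n+1)·(2n+2)/(n+1)² → 4 as n → ∞.
Hence the series converges for |z + 3| < 1/(4) = 1/4, so the radius of convergence is 1/4.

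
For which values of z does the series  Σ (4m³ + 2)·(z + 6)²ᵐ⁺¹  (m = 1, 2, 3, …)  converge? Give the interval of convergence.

(-7, -5)

Ratio test: |a_{m+1}/a_m| = (4(m+1)³ + 2)/(4m³ + 2) → 1 as m → ∞.
Successive powers of (z + 6) differ by 2, so the series converges when |z + 6|² · 1 < 1, i.e. |z + 6| < √(1) = 1. So R = 1.
At z = -5: the terms do not tend to 0, so the series diverges.
Check z = -7: the terms have absolute value of order m³, which does not tend to 0, so the series diverges by the divergence test.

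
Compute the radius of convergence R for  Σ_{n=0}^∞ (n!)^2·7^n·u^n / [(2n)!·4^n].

R = 16/7

Ratio test: |a_{n+1}/a_n| = (n+1)²/[(2n+1)·(2n+2)] · 7/4 → 7/16 as n → ∞.
The series converges when 7/16 · |u| < 1, giving R = 16/7.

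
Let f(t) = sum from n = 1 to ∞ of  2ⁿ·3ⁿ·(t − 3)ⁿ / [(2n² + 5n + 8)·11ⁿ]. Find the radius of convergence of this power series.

The ratio of consecutive coefficients is [(2n² + 5n + 8)/(2(n+1)² + 5(n+1) + 8)] · 2·3/11 → 6/11.
Convergence for |t − 3| · 6/11 < 1, i.e. |t − 3| < 11/6. So R = 11/6.

R = 11/6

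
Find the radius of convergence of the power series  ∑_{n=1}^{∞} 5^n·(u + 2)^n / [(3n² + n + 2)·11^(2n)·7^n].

Ratio test: |a_{n+1}/a_n| = [(3n² + n + 2)/(3(n+1)² + (n+1) + 2)] · 5/(121·7) → 5/847 as n → ∞.
Convergence for |u + 2| · 5/847 < 1, i.e. |u + 2| < 847/5. So R = 847/5.

R = 847/5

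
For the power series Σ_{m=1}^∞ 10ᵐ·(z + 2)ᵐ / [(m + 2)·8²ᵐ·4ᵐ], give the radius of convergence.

By the ratio test, |a_{m+1}/a_m| = [(m + 2)/((m+1) + 2)] · 10/(64·4) → 5/128.
Thus R = 1/(5/128) = 128/5.

R = 128/5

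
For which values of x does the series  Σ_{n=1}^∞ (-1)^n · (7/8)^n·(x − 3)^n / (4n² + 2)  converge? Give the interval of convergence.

[13/7, 29/7]

Apply the ratio test: |a_{n+1}| / |a_n| = [(4n² + 2)/(4(n+1)² + 2)] · 7/8, which tends to 7/8 as n → ∞.
Convergence for |x − 3| · 7/8 < 1, i.e. |x − 3| < 8/7. So R = 8/7.
Check x = 29/7: the terms are on the order of 1/n², so the series converges absolutely by comparison with the p-series (p = 2 > 1).
At x = 13/7: the series is dominated by a constant times Σ 1/n², which converges (p = 2 > 1).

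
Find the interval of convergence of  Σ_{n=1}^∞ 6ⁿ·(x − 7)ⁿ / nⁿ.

(−∞, ∞)

By the Cauchy root test, |a_n|^(1/n) = 6/n → 0.
The limit is 0 for every x, so R = ∞.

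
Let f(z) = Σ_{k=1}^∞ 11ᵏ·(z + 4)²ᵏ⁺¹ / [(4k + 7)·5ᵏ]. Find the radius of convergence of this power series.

R = √55/11

Ratio test: |a_{k+1}/a_k| = [(4k + 7)/(4(k+1) + 7)] · 11/5 → 11/5 as k → ∞.
Since the exponent of (z + 4) increases by 2 each term, convergence requires |z + 4|² < 5/11, hence R = √55/11.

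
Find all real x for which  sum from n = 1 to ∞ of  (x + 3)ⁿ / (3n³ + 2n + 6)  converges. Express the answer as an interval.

By the ratio test, |a_{n+1}/a_n| = (3n³ + 2n + 6)/(3(n+1)³ + 2(n+1) + 6) → 1.
Convergence for |x + 3| < 1, so R = 1.
At x = -2: the terms are on the order of 1/n³, so the series converges absolutely by comparison with the p-series (p = 3 > 1).
Check x = -4: absolute convergence follows by limit comparison with Σ 1/n³.

[-4, -2]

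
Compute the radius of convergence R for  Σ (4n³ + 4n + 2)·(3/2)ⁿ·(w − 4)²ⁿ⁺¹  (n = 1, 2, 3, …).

Ratio test: |a_{n+1}/a_n| = [(4(n+1)³ + 4(n+1) + 2)/(4n³ + 4n + 2)] · 3/2 → 3/2 as n → ∞.
Successive powers of (w − 4) differ by 2, so the series converges when |w − 4|² · 3/2 < 1, i.e. |w − 4| < √(2/3). So R = √6/3.

R = √6/3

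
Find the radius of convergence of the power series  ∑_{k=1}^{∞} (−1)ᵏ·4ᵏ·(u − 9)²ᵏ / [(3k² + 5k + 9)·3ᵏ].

R = √3/2

By the ratio test, |a_{k+1}/a_k| = [(3k² + 5k + 9)/(3(k+1)² + 5(k+1) + 9)] · 4/3 → 4/3.
Since the exponent of (u − 9) increases by 2 each term, convergence requires |u − 9|² < 3/4, hence R = √3/2.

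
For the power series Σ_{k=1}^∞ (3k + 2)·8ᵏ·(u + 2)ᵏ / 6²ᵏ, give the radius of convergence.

Ratio test: |a_{k+1}/a_k| = [(3(k+1) + 2)/(3k + 2)] · 8/36 → 2/9 as k → ∞.
Thus R = 1/(2/9) = 9/2.

R = 9/2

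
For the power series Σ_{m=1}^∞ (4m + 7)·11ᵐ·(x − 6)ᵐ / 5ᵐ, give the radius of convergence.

The ratio of consecutive coefficients is [(4(m+1) + 7)/(4m + 7)] · 11/5 → 11/5.
Hence the series converges for |x − 6| < 1/(11/5) = 5/11, so the radius of convergence is 5/11.

R = 5/11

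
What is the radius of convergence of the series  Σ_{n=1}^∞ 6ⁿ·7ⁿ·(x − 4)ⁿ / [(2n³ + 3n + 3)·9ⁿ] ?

By the ratio test, |a_{n+1}/a_n| = [(2n³ + 3n + 3)/(2(n+1)³ + 3(n+1) + 3)] · 6·7/9 → 14/3.
Hence the series converges for |x − 4| < 1/(14/3) = 3/14, so the radius of convergence is 3/14.

R = 3/14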